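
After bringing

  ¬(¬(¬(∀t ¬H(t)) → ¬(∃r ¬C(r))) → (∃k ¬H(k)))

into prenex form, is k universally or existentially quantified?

universal

Eliminate → and ↔ using ¬ and ∨.
  ¬(¬¬(¬¬(∀t ¬H(t)) ∨ ¬(∃r ¬C(r))) ∨ (∃k ¬H(k)))
Move each ¬ inward, flipping quantifiers it crosses:
  (∃t H(t)) ∧ (∃r ¬C(r)) ∧ (∀k H(k))
All bound variables are already distinct, so no renaming is needed.
Finally move all quantifiers to the prefix:
  ∃t ∃r ∀k (H(t) ∧ ¬C(r) ∧ H(k))
The quantifier ∃k sits under an odd number of negations (counting the antecedent side of each →), so it flips to ∀k.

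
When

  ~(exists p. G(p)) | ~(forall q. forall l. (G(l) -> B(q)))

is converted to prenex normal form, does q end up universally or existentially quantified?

Rewrite implications/biconditionals: A → B as ¬A ∨ B.
  ~(exists p. G(p)) | ~(forall q. forall l. (~G(l) | B(q)))
Drive negations inward (¬∀x A ≡ ∃x ¬A, ¬∃x A ≡ ∀x ¬A, De Morgan for ∧/∨):
  (forall p. ~G(p)) | (exists q. exists l. (G(l) & ~B(q)))
All bound variables are already distinct, so no renaming is needed.
Extract every quantifier outward, since the variables are now distinct and don't occur free across branches:
  forall p. exists q. exists l. (~G(p) | G(l) & ~B(q))
The quantifier forall q sits under an odd number of negations (counting the antecedent side of each →), so it flips to exists q.

existential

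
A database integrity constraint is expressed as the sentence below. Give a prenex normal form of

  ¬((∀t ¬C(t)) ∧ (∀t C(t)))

∃t ∃y1 (C(t) ∨ ¬C(y1))

Drive negations inward (¬∀x A ≡ ∃x ¬A, ¬∃x A ≡ ∀x ¬A, De Morgan for ∧/∨):
  (∃t C(t)) ∨ (∃t ¬C(t))
Standardize variables apart so no two quantifiers bind the same name: t↦y1.
  (∃t C(t)) ∨ (∃y1 ¬C(y1))
Finally move all quantifiers to the prefix:
  ∃t ∃y1 (C(t) ∨ ¬C(y1))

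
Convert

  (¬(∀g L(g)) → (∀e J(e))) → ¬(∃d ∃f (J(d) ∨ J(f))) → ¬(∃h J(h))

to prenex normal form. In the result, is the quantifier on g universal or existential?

Eliminate → and ↔ using ¬ and ∨.
  ¬(¬¬(∀g L(g)) ∨ (∀e J(e))) ∨ ¬¬(∃d ∃f (J(d) ∨ J(f))) ∨ ¬(∃h J(h))
Drive negations inward (¬∀x A ≡ ∃x ¬A, ¬∃x A ≡ ∀x ¬A, De Morgan for ∧/∨):
  (∃g ¬L(g)) ∧ (∃e ¬J(e)) ∨ (∃d ∃f (J(d) ∨ J(f))) ∨ (∀h ¬J(h))
All bound variables are already distinct, so no renaming is needed.
Pull the quantifiers to the front (each side's bound variable is not free in the other side):
  ∃g ∃e ∃d ∃f ∀h (¬L(g) ∧ ¬J(e) ∨ J(d) ∨ J(f) ∨ ¬J(h))
The quantifier ∀g sits under an odd number of negations (counting the antecedent side of each →), so it flips to ∃g.

existential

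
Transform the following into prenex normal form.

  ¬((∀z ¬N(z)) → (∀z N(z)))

Eliminate → and ↔ using ¬ and ∨.
  ¬(¬(∀z ¬N(z)) ∨ (∀z N(z)))
Drive negations inward (¬∀x A ≡ ∃x ¬A, ¬∃x A ≡ ∀x ¬A, De Morgan for ∧/∨):
  (∀z ¬N(z)) ∧ (∃z ¬N(z))
Rename bound variables to avoid capture: z↦a.
  (∀z ¬N(z)) ∧ (∃a ¬N(a))
Finally move all quantifiers to the prefix:
  ∀z ∃a (¬N(z) ∧ ¬N(a))

∀z ∃a (¬N(z) ∧ ¬N(a))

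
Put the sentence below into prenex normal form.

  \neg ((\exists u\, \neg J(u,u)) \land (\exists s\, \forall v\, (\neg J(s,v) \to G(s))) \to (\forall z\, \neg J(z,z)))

\exists u\, \exists s\, \forall v\, \exists z\, (\neg J(u,u) \land (J(s,v) \lor G(s)) \land J(z,z))

Eliminate → and ↔ using ¬ and ∨.
  \neg (\neg ((\exists u\, \neg J(u,u)) \land (\exists s\, \forall v\, (\neg \neg J(s,v) \lor G(s)))) \lor (\forall z\, \neg J(z,z)))
Move each ¬ inward, flipping quantifiers it crosses:
  (\exists u\, \neg J(u,u)) \land (\exists s\, \forall v\, (J(s,v) \lor G(s))) \land (\exists z\, J(z,z))
All bound variables are already distinct, so no renaming is needed.
Extract every quantifier outward, since the variables are now distinct and don't occur free across branches:
  \exists u\, \exists s\, \forall v\, \exists z\, (\neg J(u,u) \land (J(s,v) \lor G(s)) \land J(z,z))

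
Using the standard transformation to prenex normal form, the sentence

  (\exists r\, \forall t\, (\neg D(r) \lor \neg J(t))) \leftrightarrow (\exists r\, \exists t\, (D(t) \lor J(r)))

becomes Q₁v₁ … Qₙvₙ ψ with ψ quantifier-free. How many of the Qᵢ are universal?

4

Eliminate → and ↔ using ¬ and ∨; A ↔ B as (¬A ∨ B) ∧ (¬B ∨ A).
  (\neg (\exists r\, \forall t\, (\neg D(r) \lor \neg J(t))) \lor (\exists r\, \exists t\, (D(t) \lor J(r)))) \land (\neg (\exists r\, \exists t\, (D(t) \lor J(r))) \lor (\exists r\, \forall t\, (\neg D(r) \lor \neg J(t))))
Push ¬ through the quantifiers and connectives to reach negation normal form:
  ((\forall r\, \exists t\, (D(r) \land J(t))) \lor (\exists r\, \exists t\, (D(t) \lor J(r)))) \land ((\forall r\, \forall t\, (\neg D(t) \land \neg J(r))) \lor (\exists r\, \forall t\, (\neg D(r) \lor \neg J(t))))
Give each quantifier a distinct variable: r↦z, t↦x1, r↦b, t↦y1, r↦v, t↦s.
  ((\forall r\, \exists t\, (D(r) \land J(t))) \lor (\exists z\, \exists x1\, (D(x1) \lor J(z)))) \land ((\forall b\, \forall y1\, (\neg D(y1) \land \neg J(b))) \lor (\exists v\, \forall s\, (\neg D(v) \lor \neg J(s))))
Finally move all quantifiers to the prefix:
  \forall r\, \exists t\, \exists z\, \exists x1\, \forall b\, \forall y1\, \exists v\, \forall s\, ((D(r) \land J(t) \lor D(x1) \lor J(z)) \land (\neg D(y1) \land \neg J(b) \lor \neg D(v) \lor \neg J(s)))
The prefix is \forall r \exists t \exists z \exists x1 \forall b \forall y1 \exists v \forall s: 4 universal, 4 existential.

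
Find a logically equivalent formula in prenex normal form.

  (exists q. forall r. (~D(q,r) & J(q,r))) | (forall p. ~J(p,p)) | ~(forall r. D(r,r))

exists q. forall r. forall p. exists w1. (~D(q,r) & J(q,r) | ~J(p,p) | ~D(w1,w1))

Push ¬ through the quantifiers and connectives to reach negation normal form:
  (exists q. forall r. (~D(q,r) & J(q,r))) | (forall p. ~J(p,p)) | (exists r. ~D(r,r))
Give each quantifier a distinct variable: r↦w1.
  (exists q. forall r. (~D(q,r) & J(q,r))) | (forall p. ~J(p,p)) | (exists w1. ~D(w1,w1))
Finally move all quantifiers to the prefix:
  exists q. forall r. forall p. exists w1. (~D(q,r) & J(q,r) | ~J(p,p) | ~D(w1,w1))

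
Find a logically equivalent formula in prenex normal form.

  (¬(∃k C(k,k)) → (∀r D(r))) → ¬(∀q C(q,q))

Rewrite implications/biconditionals: A → B as ¬A ∨ B.
  ¬(¬¬(∃k C(k,k)) ∨ (∀r D(r))) ∨ ¬(∀q C(q,q))
Move each ¬ inward, flipping quantifiers it crosses:
  (∀k ¬C(k,k)) ∧ (∃r ¬D(r)) ∨ (∃q ¬C(q,q))
All bound variables are already distinct, so no renaming is needed.
Extract every quantifier outward, since the variables are now distinct and don't occur free across branches:
  ∀k ∃r ∃q (¬C(k,k) ∧ ¬D(r) ∨ ¬C(q,q))

∀k ∃r ∃q (¬C(k,k) ∧ ¬D(r) ∨ ¬C(q,q))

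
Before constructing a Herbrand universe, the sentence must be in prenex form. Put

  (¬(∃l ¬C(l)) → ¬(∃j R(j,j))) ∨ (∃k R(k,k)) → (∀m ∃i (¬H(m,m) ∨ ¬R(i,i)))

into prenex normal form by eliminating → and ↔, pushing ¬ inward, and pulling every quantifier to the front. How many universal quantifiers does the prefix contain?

3

Eliminate → and ↔ using ¬ and ∨.
  ¬(¬¬(∃l ¬C(l)) ∨ ¬(∃j R(j,j)) ∨ (∃k R(k,k))) ∨ (∀m ∃i (¬H(m,m) ∨ ¬R(i,i)))
Move each ¬ inward, flipping quantifiers it crosses:
  (∀l C(l)) ∧ (∃j R(j,j)) ∧ (∀k ¬R(k,k)) ∨ (∀m ∃i (¬H(m,m) ∨ ¬R(i,i)))
Finally move all quantifiers to the prefix:
  ∀l ∃j ∀k ∀m ∃i (C(l) ∧ R(j,j) ∧ ¬R(k,k) ∨ ¬H(m,m) ∨ ¬R(i,i))
The prefix is ∀l ∃j ∀k ∀m ∃i: 3 universal, 2 existential.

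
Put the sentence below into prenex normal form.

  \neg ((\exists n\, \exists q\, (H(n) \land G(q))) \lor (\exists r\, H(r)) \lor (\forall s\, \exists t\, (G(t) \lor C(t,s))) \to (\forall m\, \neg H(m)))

\exists n\, \exists q\, \exists r\, \forall s\, \exists t\, \exists m\, ((H(n) \land G(q) \lor H(r) \lor G(t) \lor C(t,s)) \land H(m))

Rewrite implications/biconditionals: A → B as ¬A ∨ B.
  \neg (\neg ((\exists n\, \exists q\, (H(n) \land G(q))) \lor (\exists r\, H(r)) \lor (\forall s\, \exists t\, (G(t) \lor C(t,s)))) \lor (\forall m\, \neg H(m)))
Move each ¬ inward, flipping quantifiers it crosses:
  ((\exists n\, \exists q\, (H(n) \land G(q))) \lor (\exists r\, H(r)) \lor (\forall s\, \exists t\, (G(t) \lor C(t,s)))) \land (\exists m\, H(m))
All bound variables are already distinct, so no renaming is needed.
Finally move all quantifiers to the prefix:
  \exists n\, \exists q\, \exists r\, \forall s\, \exists t\, \exists m\, ((H(n) \land G(q) \lor H(r) \lor G(t) \lor C(t,s)) \land H(m))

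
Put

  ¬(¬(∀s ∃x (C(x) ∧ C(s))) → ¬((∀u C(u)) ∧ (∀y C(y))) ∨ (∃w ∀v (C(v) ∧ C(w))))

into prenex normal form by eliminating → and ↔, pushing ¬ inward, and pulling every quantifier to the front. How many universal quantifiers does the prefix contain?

Rewrite implications/biconditionals: A → B as ¬A ∨ B.
  ¬(¬¬(∀s ∃x (C(x) ∧ C(s))) ∨ ¬((∀u C(u)) ∧ (∀y C(y))) ∨ (∃w ∀v (C(v) ∧ C(w))))
Move each ¬ inward, flipping quantifiers it crosses:
  (∃s ∀x (¬C(x) ∨ ¬C(s))) ∧ (∀u C(u)) ∧ (∀y C(y)) ∧ (∀w ∃v (¬C(v) ∨ ¬C(w)))
All bound variables are already distinct, so no renaming is needed.
Pull the quantifiers to the front (each side's bound variable is not free in the other side):
  ∃s ∀x ∀u ∀y ∀w ∃v ((¬C(x) ∨ ¬C(s)) ∧ C(u) ∧ C(y) ∧ (¬C(v) ∨ ¬C(w)))
The prefix is ∃s ∀x ∀u ∀y ∀w ∃v: 4 universal, 2 existential.

4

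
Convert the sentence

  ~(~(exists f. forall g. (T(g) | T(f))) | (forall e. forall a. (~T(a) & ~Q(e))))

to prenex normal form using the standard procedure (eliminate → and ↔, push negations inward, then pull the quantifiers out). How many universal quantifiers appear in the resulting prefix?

1

Move each ¬ inward, flipping quantifiers it crosses:
  (exists f. forall g. (T(g) | T(f))) & (exists e. exists a. (T(a) | Q(e)))
Finally move all quantifiers to the prefix:
  exists f. forall g. exists e. exists a. ((T(g) | T(f)) & (T(a) | Q(e)))
The prefix is exists f forall g exists e exists a: 1 universal, 3 existential.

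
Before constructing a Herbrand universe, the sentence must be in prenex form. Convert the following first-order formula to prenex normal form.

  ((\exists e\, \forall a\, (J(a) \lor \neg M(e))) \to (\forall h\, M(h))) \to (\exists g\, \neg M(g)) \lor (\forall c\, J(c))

First replace A → B with ¬A ∨ B.
  \neg (\neg (\exists e\, \forall a\, (J(a) \lor \neg M(e))) \lor (\forall h\, M(h))) \lor (\exists g\, \neg M(g)) \lor (\forall c\, J(c))
Push ¬ through the quantifiers and connectives to reach negation normal form:
  (\exists e\, \forall a\, (J(a) \lor \neg M(e))) \land (\exists h\, \neg M(h)) \lor (\exists g\, \neg M(g)) \lor (\forall c\, J(c))
All bound variables are already distinct, so no renaming is needed.
Extract every quantifier outward, since the variables are now distinct and don't occur free across branches:
  \exists e\, \forall a\, \exists h\, \exists g\, \forall c\, ((J(a) \lor \neg M(e)) \land \neg M(h) \lor \neg M(g) \lor J(c))

\exists e\, \forall a\, \exists h\, \exists g\, \forall c\, ((J(a) \lor \neg M(e)) \land \neg M(h) \lor \neg M(g) \lor J(c))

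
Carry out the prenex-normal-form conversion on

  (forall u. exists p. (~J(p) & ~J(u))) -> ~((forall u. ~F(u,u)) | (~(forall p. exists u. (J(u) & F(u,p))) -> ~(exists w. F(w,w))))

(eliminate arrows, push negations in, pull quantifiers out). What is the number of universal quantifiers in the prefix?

First replace A → B with ¬A ∨ B.
  ~(forall u. exists p. (~J(p) & ~J(u))) | ~((forall u. ~F(u,u)) | ~~(forall p. exists u. (J(u) & F(u,p))) | ~(exists w. F(w,w)))
Push ¬ through the quantifiers and connectives to reach negation normal form:
  (exists u. forall p. (J(p) | J(u))) | (exists u. F(u,u)) & (exists p. forall u. (~J(u) | ~F(u,p))) & (exists w. F(w,w))
Standardize variables apart so no two quantifiers bind the same name: u↦y, p↦w1, u↦v.
  (exists u. forall p. (J(p) | J(u))) | (exists y. F(y,y)) & (exists w1. forall v. (~J(v) | ~F(v,w1))) & (exists w. F(w,w))
Pull the quantifiers to the front (each side's bound variable is not free in the other side):
  exists u. forall p. exists y. exists w1. forall v. exists w. (J(p) | J(u) | F(y,y) & (~J(v) | ~F(v,w1)) & F(w,w))
The prefix is exists u forall p exists y exists w1 forall v exists w: 2 universal, 4 existential.

2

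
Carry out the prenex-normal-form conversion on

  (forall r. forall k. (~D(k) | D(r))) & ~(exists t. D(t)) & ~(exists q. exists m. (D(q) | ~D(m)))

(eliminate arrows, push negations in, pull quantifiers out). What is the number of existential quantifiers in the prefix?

Drive negations inward (¬∀x A ≡ ∃x ¬A, ¬∃x A ≡ ∀x ¬A, De Morgan for ∧/∨):
  (forall r. forall k. (~D(k) | D(r))) & (forall t. ~D(t)) & (forall q. forall m. (~D(q) & D(m)))
All bound variables are already distinct, so no renaming is needed.
Finally move all quantifiers to the prefix:
  forall r. forall k. forall t. forall q. forall m. ((~D(k) | D(r)) & ~D(t) & ~D(q) & D(m))
The prefix is forall r forall k forall t forall q forall m: 5 universal, 0 existential.

0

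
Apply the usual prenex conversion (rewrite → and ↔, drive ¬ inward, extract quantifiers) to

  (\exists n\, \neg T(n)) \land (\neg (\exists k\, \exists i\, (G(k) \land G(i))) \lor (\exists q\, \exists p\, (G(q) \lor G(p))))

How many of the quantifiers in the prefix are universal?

Push ¬ through the quantifiers and connectives to reach negation normal form:
  (\exists n\, \neg T(n)) \land ((\forall k\, \forall i\, (\neg G(k) \lor \neg G(i))) \lor (\exists q\, \exists p\, (G(q) \lor G(p))))
All bound variables are already distinct, so no renaming is needed.
Extract every quantifier outward, since the variables are now distinct and don't occur free across branches:
  \exists n\, \forall k\, \forall i\, \exists q\, \exists p\, (\neg T(n) \land (\neg G(k) \lor \neg G(i) \lor G(q) \lor G(p)))
The prefix is \exists n \forall k \forall i \exists q \exists p: 2 universal, 3 existential.

2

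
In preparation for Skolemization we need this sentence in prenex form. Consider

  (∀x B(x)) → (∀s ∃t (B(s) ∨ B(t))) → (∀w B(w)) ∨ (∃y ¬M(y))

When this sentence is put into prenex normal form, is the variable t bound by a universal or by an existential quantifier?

First replace A → B with ¬A ∨ B.
  ¬(∀x B(x)) ∨ ¬(∀s ∃t (B(s) ∨ B(t))) ∨ (∀w B(w)) ∨ (∃y ¬M(y))
Drive negations inward (¬∀x A ≡ ∃x ¬A, ¬∃x A ≡ ∀x ¬A, De Morgan for ∧/∨):
  (∃x ¬B(x)) ∨ (∃s ∀t (¬B(s) ∧ ¬B(t))) ∨ (∀w B(w)) ∨ (∃y ¬M(y))
All bound variables are already distinct, so no renaming is needed.
Finally move all quantifiers to the prefix:
  ∃x ∃s ∀t ∀w ∃y (¬B(x) ∨ ¬B(s) ∧ ¬B(t) ∨ B(w) ∨ ¬M(y))
The quantifier ∃t sits under an odd number of negations (counting the antecedent side of each →), so it flips to ∀t.

universal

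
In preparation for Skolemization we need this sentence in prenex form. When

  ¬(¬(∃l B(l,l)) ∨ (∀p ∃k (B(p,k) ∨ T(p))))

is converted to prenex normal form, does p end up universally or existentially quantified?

Push ¬ through the quantifiers and connectives to reach negation normal form:
  (∃l B(l,l)) ∧ (∃p ∀k (¬B(p,k) ∧ ¬T(p)))
Extract every quantifier outward, since the variables are now distinct and don't occur free across branches:
  ∃l ∃p ∀k (B(l,l) ∧ ¬B(p,k) ∧ ¬T(p))
The quantifier ∀p sits under an odd number of negations, so it flips to ∃p.

existential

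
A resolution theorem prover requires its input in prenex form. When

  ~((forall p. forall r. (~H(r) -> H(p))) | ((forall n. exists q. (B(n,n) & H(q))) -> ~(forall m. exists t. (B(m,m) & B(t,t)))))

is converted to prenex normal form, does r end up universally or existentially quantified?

Rewrite implications/biconditionals: A → B as ¬A ∨ B.
  ~((forall p. forall r. (~~H(r) | H(p))) | ~(forall n. exists q. (B(n,n) & H(q))) | ~(forall m. exists t. (B(m,m) & B(t,t))))
Drive negations inward (¬∀x A ≡ ∃x ¬A, ¬∃x A ≡ ∀x ¬A, De Morgan for ∧/∨):
  (exists p. exists r. (~H(r) & ~H(p))) & (forall n. exists q. (B(n,n) & H(q))) & (forall m. exists t. (B(m,m) & B(t,t)))
Pull the quantifiers to the front (each side's bound variable is not free in the other side):
  exists p. exists r. forall n. exists q. forall m. exists t. (~H(r) & ~H(p) & B(n,n) & H(q) & B(m,m) & B(t,t))
The quantifier forall r sits under an odd number of negations (counting the antecedent side of each →), so it flips to exists r.

existential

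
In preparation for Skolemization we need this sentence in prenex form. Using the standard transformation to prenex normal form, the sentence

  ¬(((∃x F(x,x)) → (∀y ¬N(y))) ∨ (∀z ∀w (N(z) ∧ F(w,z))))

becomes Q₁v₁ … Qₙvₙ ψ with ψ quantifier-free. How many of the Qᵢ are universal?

Eliminate → and ↔ using ¬ and ∨.
  ¬(¬(∃x F(x,x)) ∨ (∀y ¬N(y)) ∨ (∀z ∀w (N(z) ∧ F(w,z))))
Drive negations inward (¬∀x A ≡ ∃x ¬A, ¬∃x A ≡ ∀x ¬A, De Morgan for ∧/∨):
  (∃x F(x,x)) ∧ (∃y N(y)) ∧ (∃z ∃w (¬N(z) ∨ ¬F(w,z)))
All bound variables are already distinct, so no renaming is needed.
Finally move all quantifiers to the prefix:
  ∃x ∃y ∃z ∃w (F(x,x) ∧ N(y) ∧ (¬N(z) ∨ ¬F(w,z)))
The prefix is ∃x ∃y ∃z ∃w: 0 universal, 4 existential.

0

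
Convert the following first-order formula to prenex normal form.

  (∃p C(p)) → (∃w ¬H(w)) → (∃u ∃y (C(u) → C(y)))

Eliminate → and ↔ using ¬ and ∨.
  ¬(∃p C(p)) ∨ ¬(∃w ¬H(w)) ∨ (∃u ∃y (¬C(u) ∨ C(y)))
Push ¬ through the quantifiers and connectives to reach negation normal form:
  (∀p ¬C(p)) ∨ (∀w H(w)) ∨ (∃u ∃y (¬C(u) ∨ C(y)))
All bound variables are already distinct, so no renaming is needed.
Pull the quantifiers to the front (each side's bound variable is not free in the other side):
  ∀p ∀w ∃u ∃y (¬C(p) ∨ H(w) ∨ ¬C(u) ∨ C(y))

∀p ∀w ∃u ∃y (¬C(p) ∨ H(w) ∨ ¬C(u) ∨ C(y))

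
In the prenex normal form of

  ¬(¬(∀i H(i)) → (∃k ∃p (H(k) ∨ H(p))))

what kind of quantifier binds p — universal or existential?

Eliminate → and ↔ using ¬ and ∨.
  ¬(¬¬(∀i H(i)) ∨ (∃k ∃p (H(k) ∨ H(p))))
Move each ¬ inward, flipping quantifiers it crosses:
  (∃i ¬H(i)) ∧ (∀k ∀p (¬H(k) ∧ ¬H(p)))
All bound variables are already distinct, so no renaming is needed.
Finally move all quantifiers to the prefix:
  ∃i ∀k ∀p (¬H(i) ∧ ¬H(k) ∧ ¬H(p))
The quantifier ∃p sits under an odd number of negations (counting the antecedent side of each →), so it flips to ∀p.

universal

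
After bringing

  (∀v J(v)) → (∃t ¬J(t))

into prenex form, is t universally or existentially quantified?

First replace A → B with ¬A ∨ B.
  ¬(∀v J(v)) ∨ (∃t ¬J(t))
Drive negations inward (¬∀x A ≡ ∃x ¬A, ¬∃x A ≡ ∀x ¬A, De Morgan for ∧/∨):
  (∃v ¬J(v)) ∨ (∃t ¬J(t))
Finally move all quantifiers to the prefix:
  ∃v ∃t (¬J(v) ∨ ¬J(t))
The quantifier ∃t sits under an even number of negations (counting the antecedent side of each →), so it remains existential.

existential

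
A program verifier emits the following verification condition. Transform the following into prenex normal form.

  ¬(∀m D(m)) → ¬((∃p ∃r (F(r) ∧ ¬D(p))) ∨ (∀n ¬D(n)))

∀m ∀p ∀r ∃n (D(m) ∨ (¬F(r) ∨ D(p)) ∧ D(n))

First replace A → B with ¬A ∨ B.
  ¬¬(∀m D(m)) ∨ ¬((∃p ∃r (F(r) ∧ ¬D(p))) ∨ (∀n ¬D(n)))
Move each ¬ inward, flipping quantifiers it crosses:
  (∀m D(m)) ∨ (∀p ∀r (¬F(r) ∨ D(p))) ∧ (∃n D(n))
All bound variables are already distinct, so no renaming is needed.
Extract every quantifier outward, since the variables are now distinct and don't occur free across branches:
  ∀m ∀p ∀r ∃n (D(m) ∨ (¬F(r) ∨ D(p)) ∧ D(n))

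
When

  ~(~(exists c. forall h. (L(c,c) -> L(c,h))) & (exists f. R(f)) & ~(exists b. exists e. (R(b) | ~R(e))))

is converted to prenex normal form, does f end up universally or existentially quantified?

Eliminate → and ↔ using ¬ and ∨.
  ~(~(exists c. forall h. (~L(c,c) | L(c,h))) & (exists f. R(f)) & ~(exists b. exists e. (R(b) | ~R(e))))
Drive negations inward (¬∀x A ≡ ∃x ¬A, ¬∃x A ≡ ∀x ¬A, De Morgan for ∧/∨):
  (exists c. forall h. (~L(c,c) | L(c,h))) | (forall f. ~R(f)) | (exists b. exists e. (R(b) | ~R(e)))
Finally move all quantifiers to the prefix:
  exists c. forall h. forall f. exists b. exists e. (~L(c,c) | L(c,h) | ~R(f) | R(b) | ~R(e))
The quantifier exists f sits under an odd number of negations (counting the antecedent side of each →), so it flips to forall f.

universal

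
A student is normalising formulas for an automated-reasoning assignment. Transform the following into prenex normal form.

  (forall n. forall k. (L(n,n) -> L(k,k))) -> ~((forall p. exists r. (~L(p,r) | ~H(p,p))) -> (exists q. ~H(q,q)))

First replace A → B with ¬A ∨ B.
  ~(forall n. forall k. (~L(n,n) | L(k,k))) | ~(~(forall p. exists r. (~L(p,r) | ~H(p,p))) | (exists q. ~H(q,q)))
Move each ¬ inward, flipping quantifiers it crosses:
  (exists n. exists k. (L(n,n) & ~L(k,k))) | (forall p. exists r. (~L(p,r) | ~H(p,p))) & (forall q. H(q,q))
Finally move all quantifiers to the prefix:
  exists n. exists k. forall p. exists r. forall q. (L(n,n) & ~L(k,k) | (~L(p,r) | ~H(p,p)) & H(q,q))

exists n. exists k. forall p. exists r. forall q. (L(n,n) & ~L(k,k) | (~L(p,r) | ~H(p,p)) & H(q,q))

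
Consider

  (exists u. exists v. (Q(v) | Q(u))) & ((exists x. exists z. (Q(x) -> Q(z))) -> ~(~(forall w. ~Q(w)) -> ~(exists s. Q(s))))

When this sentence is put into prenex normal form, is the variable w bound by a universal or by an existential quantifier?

First replace A → B with ¬A ∨ B.
  (exists u. exists v. (Q(v) | Q(u))) & (~(exists x. exists z. (~Q(x) | Q(z))) | ~(~~(forall w. ~Q(w)) | ~(exists s. Q(s))))
Move each ¬ inward, flipping quantifiers it crosses:
  (exists u. exists v. (Q(v) | Q(u))) & ((forall x. forall z. (Q(x) & ~Q(z))) | (exists w. Q(w)) & (exists s. Q(s)))
All bound variables are already distinct, so no renaming is needed.
Pull the quantifiers to the front (each side's bound variable is not free in the other side):
  exists u. exists v. forall x. forall z. exists w. exists s. ((Q(v) | Q(u)) & (Q(x) & ~Q(z) | Q(w) & Q(s)))
The quantifier forall w sits under an odd number of negations (counting the antecedent side of each →), so it flips to exists w.

existential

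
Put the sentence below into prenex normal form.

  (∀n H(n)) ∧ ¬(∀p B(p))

∀n ∃p (H(n) ∧ ¬B(p))

Move each ¬ inward, flipping quantifiers it crosses:
  (∀n H(n)) ∧ (∃p ¬B(p))
Finally move all quantifiers to the prefix:
  ∀n ∃p (H(n) ∧ ¬B(p))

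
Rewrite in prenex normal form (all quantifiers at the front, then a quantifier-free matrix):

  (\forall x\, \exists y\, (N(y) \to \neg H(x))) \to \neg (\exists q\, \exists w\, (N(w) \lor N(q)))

\exists x\, \forall y\, \forall q\, \forall w\, (N(y) \land H(x) \lor \neg N(w) \land \neg N(q))

First replace A → B with ¬A ∨ B.
  \neg (\forall x\, \exists y\, (\neg N(y) \lor \neg H(x))) \lor \neg (\exists q\, \exists w\, (N(w) \lor N(q)))
Move each ¬ inward, flipping quantifiers it crosses:
  (\exists x\, \forall y\, (N(y) \land H(x))) \lor (\forall q\, \forall w\, (\neg N(w) \land \neg N(q)))
All bound variables are already distinct, so no renaming is needed.
Finally move all quantifiers to the prefix:
  \exists x\, \forall y\, \forall q\, \forall w\, (N(y) \land H(x) \lor \neg N(w) \land \neg N(q))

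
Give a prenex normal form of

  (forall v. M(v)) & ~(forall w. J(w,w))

forall v. exists w. (M(v) & ~J(w,w))

Push ¬ through the quantifiers and connectives to reach negation normal form:
  (forall v. M(v)) & (exists w. ~J(w,w))
Finally move all quantifiers to the prefix:
  forall v. exists w. (M(v) & ~J(w,w))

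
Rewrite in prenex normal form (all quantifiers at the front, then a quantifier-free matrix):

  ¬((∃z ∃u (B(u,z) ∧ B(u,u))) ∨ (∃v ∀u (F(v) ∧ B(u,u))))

∀z ∀u ∀v ∃t ((¬B(u,z) ∨ ¬B(u,u)) ∧ (¬F(v) ∨ ¬B(t,t)))

Drive negations inward (¬∀x A ≡ ∃x ¬A, ¬∃x A ≡ ∀x ¬A, De Morgan for ∧/∨):
  (∀z ∀u (¬B(u,z) ∨ ¬B(u,u))) ∧ (∀v ∃u (¬F(v) ∨ ¬B(u,u)))
Standardize variables apart so no two quantifiers bind the same name: u↦t.
  (∀z ∀u (¬B(u,z) ∨ ¬B(u,u))) ∧ (∀v ∃t (¬F(v) ∨ ¬B(t,t)))
Finally move all quantifiers to the prefix:
  ∀z ∀u ∀v ∃t ((¬B(u,z) ∨ ¬B(u,u)) ∧ (¬F(v) ∨ ¬B(t,t)))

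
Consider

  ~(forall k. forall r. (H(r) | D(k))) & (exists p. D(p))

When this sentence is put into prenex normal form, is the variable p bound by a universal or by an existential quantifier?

Move each ¬ inward, flipping quantifiers it crosses:
  (exists k. exists r. (~H(r) & ~D(k))) & (exists p. D(p))
All bound variables are already distinct, so no renaming is needed.
Pull the quantifiers to the front (each side's bound variable is not free in the other side):
  exists k. exists r. exists p. (~H(r) & ~D(k) & D(p))
The quantifier exists p sits under an even number of negations, so it remains existential.

existential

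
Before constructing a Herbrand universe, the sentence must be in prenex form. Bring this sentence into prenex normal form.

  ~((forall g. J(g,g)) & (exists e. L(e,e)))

exists g. forall e. (~J(g,g) | ~L(e,e))

Move each ¬ inward, flipping quantifiers it crosses:
  (exists g. ~J(g,g)) | (forall e. ~L(e,e))
All bound variables are already distinct, so no renaming is needed.
Pull the quantifiers to the front (each side's bound variable is not free in the other side):
  exists g. forall e. (~J(g,g) | ~L(e,e))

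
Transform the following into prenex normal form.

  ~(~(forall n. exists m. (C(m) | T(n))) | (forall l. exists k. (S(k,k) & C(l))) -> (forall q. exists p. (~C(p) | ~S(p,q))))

Rewrite implications/biconditionals: A → B as ¬A ∨ B.
  ~(~(~(forall n. exists m. (C(m) | T(n))) | (forall l. exists k. (S(k,k) & C(l)))) | (forall q. exists p. (~C(p) | ~S(p,q))))
Push ¬ through the quantifiers and connectives to reach negation normal form:
  ((exists n. forall m. (~C(m) & ~T(n))) | (forall l. exists k. (S(k,k) & C(l)))) & (exists q. forall p. (C(p) & S(p,q)))
All bound variables are already distinct, so no renaming is needed.
Finally move all quantifiers to the prefix:
  exists n. forall m. forall l. exists k. exists q. forall p. ((~C(m) & ~T(n) | S(k,k) & C(l)) & C(p) & S(p,q))

exists n. forall m. forall l. exists k. exists q. forall p. ((~C(m) & ~T(n) | S(k,k) & C(l)) & C(p) & S(p,q))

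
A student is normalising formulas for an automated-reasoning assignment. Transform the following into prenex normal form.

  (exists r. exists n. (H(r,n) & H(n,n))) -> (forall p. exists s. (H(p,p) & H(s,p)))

forall r. forall n. forall p. exists s. (~H(r,n) | ~H(n,n) | H(p,p) & H(s,p))

Rewrite implications/biconditionals: A → B as ¬A ∨ B.
  ~(exists r. exists n. (H(r,n) & H(n,n))) | (forall p. exists s. (H(p,p) & H(s,p)))
Drive negations inward (¬∀x A ≡ ∃x ¬A, ¬∃x A ≡ ∀x ¬A, De Morgan for ∧/∨):
  (forall r. forall n. (~H(r,n) | ~H(n,n))) | (forall p. exists s. (H(p,p) & H(s,p)))
All bound variables are already distinct, so no renaming is needed.
Pull the quantifiers to the front (each side's bound variable is not free in the other side):
  forall r. forall n. forall p. exists s. (~H(r,n) | ~H(n,n) | H(p,p) & H(s,p))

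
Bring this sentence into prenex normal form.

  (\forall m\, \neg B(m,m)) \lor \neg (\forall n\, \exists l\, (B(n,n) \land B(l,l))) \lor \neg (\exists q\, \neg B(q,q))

\forall m\, \exists n\, \forall l\, \forall q\, (\neg B(m,m) \lor \neg B(n,n) \lor \neg B(l,l) \lor B(q,q))

Push ¬ through the quantifiers and connectives to reach negation normal form:
  (\forall m\, \neg B(m,m)) \lor (\exists n\, \forall l\, (\neg B(n,n) \lor \neg B(l,l))) \lor (\forall q\, B(q,q))
All bound variables are already distinct, so no renaming is needed.
Finally move all quantifiers to the prefix:
  \forall m\, \exists n\, \forall l\, \forall q\, (\neg B(m,m) \lor \neg B(n,n) \lor \neg B(l,l) \lor B(q,q))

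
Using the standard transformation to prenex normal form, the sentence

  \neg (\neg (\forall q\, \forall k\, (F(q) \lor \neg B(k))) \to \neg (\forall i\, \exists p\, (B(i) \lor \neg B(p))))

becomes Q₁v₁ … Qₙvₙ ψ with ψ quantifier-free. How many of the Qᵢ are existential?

3

First replace A → B with ¬A ∨ B.
  \neg (\neg \neg (\forall q\, \forall k\, (F(q) \lor \neg B(k))) \lor \neg (\forall i\, \exists p\, (B(i) \lor \neg B(p))))
Drive negations inward (¬∀x A ≡ ∃x ¬A, ¬∃x A ≡ ∀x ¬A, De Morgan for ∧/∨):
  (\exists q\, \exists k\, (\neg F(q) \land B(k))) \land (\forall i\, \exists p\, (B(i) \lor \neg B(p)))
All bound variables are already distinct, so no renaming is needed.
Extract every quantifier outward, since the variables are now distinct and don't occur free across branches:
  \exists q\, \exists k\, \forall i\, \exists p\, (\neg F(q) \land B(k) \land (B(i) \lor \neg B(p)))
The prefix is \exists q \exists k \forall i \exists p: 1 universal, 3 existential.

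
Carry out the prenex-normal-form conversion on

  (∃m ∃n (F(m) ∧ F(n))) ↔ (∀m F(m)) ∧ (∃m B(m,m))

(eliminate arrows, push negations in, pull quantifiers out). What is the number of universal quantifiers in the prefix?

4

Eliminate → and ↔ using ¬ and ∨; A ↔ B as (¬A ∨ B) ∧ (¬B ∨ A).
  (¬(∃m ∃n (F(m) ∧ F(n))) ∨ (∀m F(m)) ∧ (∃m B(m,m))) ∧ (¬((∀m F(m)) ∧ (∃m B(m,m))) ∨ (∃m ∃n (F(m) ∧ F(n))))
Drive negations inward (¬∀x A ≡ ∃x ¬A, ¬∃x A ≡ ∀x ¬A, De Morgan for ∧/∨):
  ((∀m ∀n (¬F(m) ∨ ¬F(n))) ∨ (∀m F(m)) ∧ (∃m B(m,m))) ∧ ((∃m ¬F(m)) ∨ (∀m ¬B(m,m)) ∨ (∃m ∃n (F(m) ∧ F(n))))
Rename bound variables to avoid capture: m↦v, m↦y1, m↦u1, m↦p, m↦c, n↦w1.
  ((∀m ∀n (¬F(m) ∨ ¬F(n))) ∨ (∀v F(v)) ∧ (∃y1 B(y1,y1))) ∧ ((∃u1 ¬F(u1)) ∨ (∀p ¬B(p,p)) ∨ (∃c ∃w1 (F(c) ∧ F(w1))))
Pull the quantifiers to the front (each side's bound variable is not free in the other side):
  ∀m ∀n ∀v ∃y1 ∃u1 ∀p ∃c ∃w1 ((¬F(m) ∨ ¬F(n) ∨ F(v) ∧ B(y1,y1)) ∧ (¬F(u1) ∨ ¬B(p,p) ∨ F(c) ∧ F(w1)))
The prefix is ∀m ∀n ∀v ∃y1 ∃u1 ∀p ∃c ∃w1: 4 universal, 4 existential.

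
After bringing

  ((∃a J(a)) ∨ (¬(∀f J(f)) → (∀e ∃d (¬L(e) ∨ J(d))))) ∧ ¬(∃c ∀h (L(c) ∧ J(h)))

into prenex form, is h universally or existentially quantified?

existential

Rewrite implications/biconditionals: A → B as ¬A ∨ B.
  ((∃a J(a)) ∨ ¬¬(∀f J(f)) ∨ (∀e ∃d (¬L(e) ∨ J(d)))) ∧ ¬(∃c ∀h (L(c) ∧ J(h)))
Move each ¬ inward, flipping quantifiers it crosses:
  ((∃a J(a)) ∨ (∀f J(f)) ∨ (∀e ∃d (¬L(e) ∨ J(d)))) ∧ (∀c ∃h (¬L(c) ∨ ¬J(h)))
All bound variables are already distinct, so no renaming is needed.
Finally move all quantifiers to the prefix:
  ∃a ∀f ∀e ∃d ∀c ∃h ((J(a) ∨ J(f) ∨ ¬L(e) ∨ J(d)) ∧ (¬L(c) ∨ ¬J(h)))
The quantifier ∀h sits under an odd number of negations (counting the antecedent side of each →), so it flips to ∃h.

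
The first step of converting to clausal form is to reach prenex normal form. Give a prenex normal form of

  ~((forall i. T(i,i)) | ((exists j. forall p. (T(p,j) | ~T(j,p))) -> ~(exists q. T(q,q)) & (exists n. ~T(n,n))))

exists i. exists j. forall p. exists q. forall n. (~T(i,i) & (T(p,j) | ~T(j,p)) & (T(q,q) | T(n,n)))

Rewrite implications/biconditionals: A → B as ¬A ∨ B.
  ~((forall i. T(i,i)) | ~(exists j. forall p. (T(p,j) | ~T(j,p))) | ~(exists q. T(q,q)) & (exists n. ~T(n,n)))
Drive negations inward (¬∀x A ≡ ∃x ¬A, ¬∃x A ≡ ∀x ¬A, De Morgan for ∧/∨):
  (exists i. ~T(i,i)) & (exists j. forall p. (T(p,j) | ~T(j,p))) & ((exists q. T(q,q)) | (forall n. T(n,n)))
All bound variables are already distinct, so no renaming is needed.
Pull the quantifiers to the front (each side's bound variable is not free in the other side):
  exists i. exists j. forall p. exists q. forall n. (~T(i,i) & (T(p,j) | ~T(j,p)) & (T(q,q) | T(n,n)))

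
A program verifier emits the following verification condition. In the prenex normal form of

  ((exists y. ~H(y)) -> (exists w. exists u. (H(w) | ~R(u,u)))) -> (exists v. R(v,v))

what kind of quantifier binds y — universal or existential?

First replace A → B with ¬A ∨ B.
  ~(~(exists y. ~H(y)) | (exists w. exists u. (H(w) | ~R(u,u)))) | (exists v. R(v,v))
Drive negations inward (¬∀x A ≡ ∃x ¬A, ¬∃x A ≡ ∀x ¬A, De Morgan for ∧/∨):
  (exists y. ~H(y)) & (forall w. forall u. (~H(w) & R(u,u))) | (exists v. R(v,v))
All bound variables are already distinct, so no renaming is needed.
Extract every quantifier outward, since the variables are now distinct and don't occur free across branches:
  exists y. forall w. forall u. exists v. (~H(y) & ~H(w) & R(u,u) | R(v,v))
The quantifier exists y sits under an even number of negations (counting the antecedent side of each →), so it remains existential.

existential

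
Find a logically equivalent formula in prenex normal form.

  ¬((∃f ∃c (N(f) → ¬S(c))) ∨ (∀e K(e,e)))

∀f ∀c ∃e (N(f) ∧ S(c) ∧ ¬K(e,e))

Rewrite implications/biconditionals: A → B as ¬A ∨ B.
  ¬((∃f ∃c (¬N(f) ∨ ¬S(c))) ∨ (∀e K(e,e)))
Push ¬ through the quantifiers and connectives to reach negation normal form:
  (∀f ∀c (N(f) ∧ S(c))) ∧ (∃e ¬K(e,e))
Pull the quantifiers to the front (each side's bound variable is not free in the other side):
  ∀f ∀c ∃e (N(f) ∧ S(c) ∧ ¬K(e,e))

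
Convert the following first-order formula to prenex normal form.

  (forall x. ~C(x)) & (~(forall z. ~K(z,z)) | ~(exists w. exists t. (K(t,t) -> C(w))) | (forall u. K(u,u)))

forall x. exists z. forall w. forall t. forall u. (~C(x) & (K(z,z) | K(t,t) & ~C(w) | K(u,u)))

Eliminate → and ↔ using ¬ and ∨.
  (forall x. ~C(x)) & (~(forall z. ~K(z,z)) | ~(exists w. exists t. (~K(t,t) | C(w))) | (forall u. K(u,u)))
Move each ¬ inward, flipping quantifiers it crosses:
  (forall x. ~C(x)) & ((exists z. K(z,z)) | (forall w. forall t. (K(t,t) & ~C(w))) | (forall u. K(u,u)))
All bound variables are already distinct, so no renaming is needed.
Finally move all quantifiers to the prefix:
  forall x. exists z. forall w. forall t. forall u. (~C(x) & (K(z,z) | K(t,t) & ~C(w) | K(u,u)))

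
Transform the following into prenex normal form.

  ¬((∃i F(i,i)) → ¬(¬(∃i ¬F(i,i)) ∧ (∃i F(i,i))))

∃i ∀t ∃r (F(i,i) ∧ F(t,t) ∧ F(r,r))

First replace A → B with ¬A ∨ B.
  ¬(¬(∃i F(i,i)) ∨ ¬(¬(∃i ¬F(i,i)) ∧ (∃i F(i,i))))
Push ¬ through the quantifiers and connectives to reach negation normal form:
  (∃i F(i,i)) ∧ (∀i F(i,i)) ∧ (∃i F(i,i))
Rename bound variables to avoid capture: i↦t, i↦r.
  (∃i F(i,i)) ∧ (∀t F(t,t)) ∧ (∃r F(r,r))
Finally move all quantifiers to the prefix:
  ∃i ∀t ∃r (F(i,i) ∧ F(t,t) ∧ F(r,r))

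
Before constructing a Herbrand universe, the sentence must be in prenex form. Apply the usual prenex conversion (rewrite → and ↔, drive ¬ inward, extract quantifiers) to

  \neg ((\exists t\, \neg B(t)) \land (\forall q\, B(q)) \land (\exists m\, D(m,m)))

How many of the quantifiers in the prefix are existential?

Move each ¬ inward, flipping quantifiers it crosses:
  (\forall t\, B(t)) \lor (\exists q\, \neg B(q)) \lor (\forall m\, \neg D(m,m))
All bound variables are already distinct, so no renaming is needed.
Extract every quantifier outward, since the variables are now distinct and don't occur free across branches:
  \forall t\, \exists q\, \forall m\, (B(t) \lor \neg B(q) \lor \neg D(m,m))
The prefix is \forall t \exists q \forall m: 2 universal, 1 existential.

1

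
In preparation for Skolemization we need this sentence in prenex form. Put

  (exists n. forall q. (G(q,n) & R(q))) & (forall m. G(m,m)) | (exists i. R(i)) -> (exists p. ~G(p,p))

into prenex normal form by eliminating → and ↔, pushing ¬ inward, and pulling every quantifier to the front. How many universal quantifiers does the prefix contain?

2

Eliminate → and ↔ using ¬ and ∨.
  ~((exists n. forall q. (G(q,n) & R(q))) & (forall m. G(m,m)) | (exists i. R(i))) | (exists p. ~G(p,p))
Move each ¬ inward, flipping quantifiers it crosses:
  ((forall n. exists q. (~G(q,n) | ~R(q))) | (exists m. ~G(m,m))) & (forall i. ~R(i)) | (exists p. ~G(p,p))
All bound variables are already distinct, so no renaming is needed.
Finally move all quantifiers to the prefix:
  forall n. exists q. exists m. forall i. exists p. ((~G(q,n) | ~R(q) | ~G(m,m)) & ~R(i) | ~G(p,p))
The prefix is forall n exists q exists m forall i exists p: 2 universal, 3 existential.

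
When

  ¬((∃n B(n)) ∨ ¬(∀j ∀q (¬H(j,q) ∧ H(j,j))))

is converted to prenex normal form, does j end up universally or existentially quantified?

Move each ¬ inward, flipping quantifiers it crosses:
  (∀n ¬B(n)) ∧ (∀j ∀q (¬H(j,q) ∧ H(j,j)))
Extract every quantifier outward, since the variables are now distinct and don't occur free across branches:
  ∀n ∀j ∀q (¬B(n) ∧ ¬H(j,q) ∧ H(j,j))
The quantifier ∀j sits under an even number of negations, so it remains universal.

universal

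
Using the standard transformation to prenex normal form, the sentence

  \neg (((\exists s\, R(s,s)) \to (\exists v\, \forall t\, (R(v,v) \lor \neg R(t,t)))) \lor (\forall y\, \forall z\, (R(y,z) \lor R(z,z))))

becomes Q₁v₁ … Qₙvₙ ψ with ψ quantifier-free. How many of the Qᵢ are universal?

Rewrite implications/biconditionals: A → B as ¬A ∨ B.
  \neg (\neg (\exists s\, R(s,s)) \lor (\exists v\, \forall t\, (R(v,v) \lor \neg R(t,t))) \lor (\forall y\, \forall z\, (R(y,z) \lor R(z,z))))
Move each ¬ inward, flipping quantifiers it crosses:
  (\exists s\, R(s,s)) \land (\forall v\, \exists t\, (\neg R(v,v) \land R(t,t))) \land (\exists y\, \exists z\, (\neg R(y,z) \land \neg R(z,z)))
All bound variables are already distinct, so no renaming is needed.
Pull the quantifiers to the front (each side's bound variable is not free in the other side):
  \exists s\, \forall v\, \exists t\, \exists y\, \exists z\, (R(s,s) \land \neg R(v,v) \land R(t,t) \land \neg R(y,z) \land \neg R(z,z))
The prefix is \exists s \forall v \exists t \exists y \exists z: 1 universal, 4 existential.

1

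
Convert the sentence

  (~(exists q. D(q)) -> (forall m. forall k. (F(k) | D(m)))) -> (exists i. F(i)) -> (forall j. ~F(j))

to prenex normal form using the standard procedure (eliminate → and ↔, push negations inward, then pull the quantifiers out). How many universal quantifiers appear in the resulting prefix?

3

First replace A → B with ¬A ∨ B.
  ~(~~(exists q. D(q)) | (forall m. forall k. (F(k) | D(m)))) | ~(exists i. F(i)) | (forall j. ~F(j))
Drive negations inward (¬∀x A ≡ ∃x ¬A, ¬∃x A ≡ ∀x ¬A, De Morgan for ∧/∨):
  (forall q. ~D(q)) & (exists m. exists k. (~F(k) & ~D(m))) | (forall i. ~F(i)) | (forall j. ~F(j))
Extract every quantifier outward, since the variables are now distinct and don't occur free across branches:
  forall q. exists m. exists k. forall i. forall j. (~D(q) & ~F(k) & ~D(m) | ~F(i) | ~F(j))
The prefix is forall q exists m exists k forall i forall j: 3 universal, 2 existential.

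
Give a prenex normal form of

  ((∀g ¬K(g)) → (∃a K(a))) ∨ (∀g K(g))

Eliminate → and ↔ using ¬ and ∨.
  ¬(∀g ¬K(g)) ∨ (∃a K(a)) ∨ (∀g K(g))
Move each ¬ inward, flipping quantifiers it crosses:
  (∃g K(g)) ∨ (∃a K(a)) ∨ (∀g K(g))
Standardize variables apart so no two quantifiers bind the same name: g↦q.
  (∃g K(g)) ∨ (∃a K(a)) ∨ (∀q K(q))
Extract every quantifier outward, since the variables are now distinct and don't occur free across branches:
  ∃g ∃a ∀q (K(g) ∨ K(a) ∨ K(q))

∃g ∃a ∀q (K(g) ∨ K(a) ∨ K(q))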